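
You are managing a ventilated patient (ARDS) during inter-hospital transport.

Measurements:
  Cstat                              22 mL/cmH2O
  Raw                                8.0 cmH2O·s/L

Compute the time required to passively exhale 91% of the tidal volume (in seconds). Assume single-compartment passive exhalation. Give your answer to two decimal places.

0.42

τ = R × C = 8.0 × 22 mL/cmH2O = 8.0 × 0.022 L/cmH2O = 0.176 s.
Exhaled fraction f = 1 − e^(−t/τ) → t = −τ·ln(1 − f) = −0.176·ln(0.09) = 0.4238 s.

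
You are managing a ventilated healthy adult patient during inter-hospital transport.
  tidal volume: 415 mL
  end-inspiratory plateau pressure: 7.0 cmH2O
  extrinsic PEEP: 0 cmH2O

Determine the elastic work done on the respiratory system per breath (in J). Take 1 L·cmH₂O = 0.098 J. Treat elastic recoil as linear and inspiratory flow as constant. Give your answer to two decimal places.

0.14

Elastic work ≈ ½ × (Pplat − PEEP) × Vt = 0.5 × (7.0 − 0) × 0.415 L = 0.5 × 7.0 × 0.415 = 1.453 L·cmH2O.
× 0.098 J/(L·cmH2O) → 0.1424 J.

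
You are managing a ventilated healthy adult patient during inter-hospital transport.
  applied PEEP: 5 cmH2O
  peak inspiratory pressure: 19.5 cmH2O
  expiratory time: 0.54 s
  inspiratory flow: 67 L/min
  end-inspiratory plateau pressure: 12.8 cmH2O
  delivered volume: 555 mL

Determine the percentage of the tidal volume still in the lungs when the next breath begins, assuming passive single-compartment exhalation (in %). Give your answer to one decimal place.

Flow: 67 L/min ÷ 60 = 1.1167 L/s.
R = (PIP − Pplat)/V̇ = (19.5 − 12.8) / 1.1167 = 6.7/1.1167 = 6.0 cmH2O·s/L.
C = Vt/(Pplat − PEEP) = 555.0 / (12.8 − 5) = 555.0/7.8 = 71.154 mL/cmH2O.
τ = R × C = 6.0 × 0.07115 L/cmH2O = 0.4269 s.
Fraction remaining at end-expiration = e^(−Te/τ) = e^(−0.54/0.4269) = 0.2823 → 28.23%.

28.2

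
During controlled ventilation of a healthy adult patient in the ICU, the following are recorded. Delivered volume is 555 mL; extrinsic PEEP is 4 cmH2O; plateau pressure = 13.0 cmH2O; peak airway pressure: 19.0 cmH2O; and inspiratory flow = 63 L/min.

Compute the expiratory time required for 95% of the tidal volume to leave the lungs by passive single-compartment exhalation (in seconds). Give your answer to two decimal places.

Flow: 63 L/min ÷ 60 = 1.05 L/s.
R = (PIP − Pplat)/V̇ = (19.0 − 13.0) / 1.05 = 6.0/1.05 = 5.714 cmH2O·s/L.
C = Vt/(Pplat − PEEP) = 555.0 / (13.0 − 4) = 555.0/9.0 = 61.667 mL/cmH2O.
τ = R × C = 5.714 × 0.06167 L/cmH2O = 0.3524 s.
t = −τ·ln(1 − 0.95) = −0.3524·ln(0.05) = 1.056 s.

1.06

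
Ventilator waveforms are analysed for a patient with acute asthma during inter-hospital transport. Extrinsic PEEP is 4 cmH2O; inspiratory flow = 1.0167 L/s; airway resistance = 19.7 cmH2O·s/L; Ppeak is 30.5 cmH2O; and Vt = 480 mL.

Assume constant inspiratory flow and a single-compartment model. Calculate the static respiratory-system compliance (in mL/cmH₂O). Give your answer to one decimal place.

Equation of motion (constant flow): PIP = Vt/C + R·V̇ + PEEP.
Vt/C = PIP − R·V̇ − PEEP = 30.5 − 19.7×1.0167 − 4 = 30.5 − 20.029 − 4 = 6.471 cmH2O.
C = Vt / 6.471 = 480 / 6.471 = 74.177 mL/cmH2O.

74.2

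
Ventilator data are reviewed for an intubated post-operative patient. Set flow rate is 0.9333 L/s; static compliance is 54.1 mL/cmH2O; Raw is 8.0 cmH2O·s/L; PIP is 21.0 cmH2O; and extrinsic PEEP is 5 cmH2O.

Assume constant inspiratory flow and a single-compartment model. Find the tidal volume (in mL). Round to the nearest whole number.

Equation of motion (constant flow): PIP = Vt/C + R·V̇ + PEEP.
Vt/C = PIP − R·V̇ − PEEP = 21.0 − 7.466 − 5 = 8.534 cmH2O.
Vt = C × 8.534 = 54.1 × 8.534 = 461.69 mL.

462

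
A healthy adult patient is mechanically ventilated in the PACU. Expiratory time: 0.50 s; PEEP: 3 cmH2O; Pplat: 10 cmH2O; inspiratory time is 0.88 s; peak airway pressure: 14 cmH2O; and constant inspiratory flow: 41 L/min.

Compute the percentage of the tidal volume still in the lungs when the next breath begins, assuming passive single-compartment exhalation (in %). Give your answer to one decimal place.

37.0

Flow: 41 L/min ÷ 60 = 0.6833 L/s.
Vt = flow × Ti = 0.6833 L/s × 0.88 s × 1000 mL/L = 601.3 mL.
R = (PIP − Pplat)/V̇ = (14 − 10) / 0.6833 = 4.0/0.6833 = 5.854 cmH2O·s/L.
C = Vt/(Pplat − PEEP) = 601.3 / (10 − 3) = 601.3/7.0 = 85.9 mL/cmH2O.
τ = R × C = 5.854 × 0.0859 L/cmH2O = 0.5029 s.
Fraction remaining at end-expiration = e^(−Te/τ) = e^(−0.50/0.5029) = 0.37 → 37.0%.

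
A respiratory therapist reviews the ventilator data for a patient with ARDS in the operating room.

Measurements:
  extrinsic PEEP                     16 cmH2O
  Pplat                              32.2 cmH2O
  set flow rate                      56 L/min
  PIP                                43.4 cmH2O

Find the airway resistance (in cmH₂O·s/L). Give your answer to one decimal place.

12.0

Flow: 56 L/min ÷ 60 = 0.9333 L/s.
Raw = (PIP − Pplat) / flow = (43.4 − 32.2) / 0.9333 = 11.2 / 0.9333 = 12.0 cmH2O·s/L.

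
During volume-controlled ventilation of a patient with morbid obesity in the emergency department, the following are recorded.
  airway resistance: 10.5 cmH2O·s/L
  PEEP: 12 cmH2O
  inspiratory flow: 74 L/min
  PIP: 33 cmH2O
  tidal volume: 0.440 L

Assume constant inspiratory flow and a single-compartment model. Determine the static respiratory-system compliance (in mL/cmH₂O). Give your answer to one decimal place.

Flow: 74 L/min ÷ 60 = 1.2333 L/s.
Equation of motion (constant flow): PIP = Vt/C + R·V̇ + PEEP.
Vt/C = PIP − R·V̇ − PEEP = 33 − 10.5×1.2333 − 12 = 33 − 12.95 − 12 = 8.05 cmH2O.
C = Vt / 8.05 = 440 / 8.05 = 54.658 mL/cmH2O.

54.7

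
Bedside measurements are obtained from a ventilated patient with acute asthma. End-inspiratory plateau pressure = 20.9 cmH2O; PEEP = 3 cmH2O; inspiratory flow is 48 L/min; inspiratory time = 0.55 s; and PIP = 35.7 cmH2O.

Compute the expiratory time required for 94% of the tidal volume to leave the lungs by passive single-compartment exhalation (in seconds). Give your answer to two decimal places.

1.28

Flow: 48 L/min ÷ 60 = 0.8 L/s.
Vt = flow × Ti = 0.8 L/s × 0.55 s × 1000 mL/L = 440.0 mL.
R = (PIP − Pplat)/V̇ = (35.7 − 20.9) / 0.8 = 14.8/0.8 = 18.5 cmH2O·s/L.
C = Vt/(Pplat − PEEP) = 440.0 / (20.9 − 3) = 440.0/17.9 = 24.581 mL/cmH2O.
τ = R × C = 18.5 × 0.02458 L/cmH2O = 0.4547 s.
t = −τ·ln(1 − 0.94) = −0.4547·ln(0.06) = 1.279 s.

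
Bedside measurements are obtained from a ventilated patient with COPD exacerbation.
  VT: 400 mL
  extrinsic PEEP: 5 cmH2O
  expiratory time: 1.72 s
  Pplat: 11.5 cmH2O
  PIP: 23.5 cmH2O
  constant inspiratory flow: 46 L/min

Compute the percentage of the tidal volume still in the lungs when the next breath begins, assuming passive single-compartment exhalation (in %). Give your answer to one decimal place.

16.8

Flow: 46 L/min ÷ 60 = 0.7667 L/s.
R = (PIP − Pplat)/V̇ = (23.5 − 11.5) / 0.7667 = 12.0/0.7667 = 15.651 cmH2O·s/L.
C = Vt/(Pplat − PEEP) = 400.0 / (11.5 − 5) = 400.0/6.5 = 61.538 mL/cmH2O.
τ = R × C = 15.651 × 0.06154 L/cmH2O = 0.9632 s.
Fraction remaining at end-expiration = e^(−Te/τ) = e^(−1.72/0.9632) = 0.1677 → 16.77%.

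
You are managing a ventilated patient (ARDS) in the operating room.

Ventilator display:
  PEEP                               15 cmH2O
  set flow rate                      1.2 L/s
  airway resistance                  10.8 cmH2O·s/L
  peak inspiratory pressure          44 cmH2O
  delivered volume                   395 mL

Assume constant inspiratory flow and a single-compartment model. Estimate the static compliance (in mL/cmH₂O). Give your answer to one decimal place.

Equation of motion (constant flow): PIP = Vt/C + R·V̇ + PEEP.
Vt/C = PIP − R·V̇ − PEEP = 44 − 10.8×1.2 − 15 = 44 − 12.96 − 15 = 16.04 cmH2O.
C = Vt / 16.04 = 395 / 16.04 = 24.626 mL/cmH2O.

24.6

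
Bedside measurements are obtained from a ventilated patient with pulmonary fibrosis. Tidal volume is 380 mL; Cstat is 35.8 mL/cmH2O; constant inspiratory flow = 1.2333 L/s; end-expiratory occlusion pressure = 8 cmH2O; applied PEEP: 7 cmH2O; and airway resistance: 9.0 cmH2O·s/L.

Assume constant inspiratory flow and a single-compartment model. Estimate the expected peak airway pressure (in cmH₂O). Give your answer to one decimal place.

29.7

Total PEEP = 8 cmH2O (set 7 + intrinsic 1); this is the baseline alveolar pressure.
Equation of motion (constant flow): PIP = Vt/C + R·V̇ + PEEP.
PIP = 380/35.8 + 9.0×1.2333 + 8 = 10.615 + 11.1 + 8 = 29.715 cmH2O.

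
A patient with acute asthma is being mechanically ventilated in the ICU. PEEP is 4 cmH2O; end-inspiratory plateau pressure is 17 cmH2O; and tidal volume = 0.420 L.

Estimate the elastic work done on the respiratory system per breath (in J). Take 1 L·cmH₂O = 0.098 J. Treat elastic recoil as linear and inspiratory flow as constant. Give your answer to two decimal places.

Elastic work ≈ ½ × (Pplat − PEEP) × Vt = 0.5 × (17 − 4) × 0.420 L = 0.5 × 13.0 × 0.420 = 2.73 L·cmH2O.
× 0.098 J/(L·cmH2O) → 0.2675 J.

0.27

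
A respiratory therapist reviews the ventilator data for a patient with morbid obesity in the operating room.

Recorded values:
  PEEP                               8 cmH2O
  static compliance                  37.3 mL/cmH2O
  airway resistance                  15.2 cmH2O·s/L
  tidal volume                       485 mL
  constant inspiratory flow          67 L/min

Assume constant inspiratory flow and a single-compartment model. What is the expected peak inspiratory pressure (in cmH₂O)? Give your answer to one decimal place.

Flow: 67 L/min ÷ 60 = 1.1167 L/s.
Equation of motion (constant flow): PIP = Vt/C + R·V̇ + PEEP.
PIP = 485/37.3 + 15.2×1.1167 + 8 = 13.003 + 16.974 + 8 = 37.977 cmH2O.

38.0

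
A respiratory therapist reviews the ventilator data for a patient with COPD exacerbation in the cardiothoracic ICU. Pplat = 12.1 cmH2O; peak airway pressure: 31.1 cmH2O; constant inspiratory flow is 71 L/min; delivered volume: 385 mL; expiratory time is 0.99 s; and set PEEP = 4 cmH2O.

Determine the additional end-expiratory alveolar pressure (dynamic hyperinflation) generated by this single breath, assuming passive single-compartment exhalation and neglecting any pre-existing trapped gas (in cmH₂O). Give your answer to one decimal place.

2.2

Flow: 71 L/min ÷ 60 = 1.1833 L/s.
R = (PIP − Pplat)/V̇ = (31.1 − 12.1) / 1.1833 = 19.0/1.1833 = 16.057 cmH2O·s/L.
C = Vt/(Pplat − PEEP) = 385.0 / (12.1 − 4) = 385.0/8.1 = 47.531 mL/cmH2O.
τ = R × C = 16.057 × 0.04753 L/cmH2O = 0.7632 s.
Fraction remaining = e^(−Te/τ) = e^(−0.99/0.7632) = 0.2733; trapped volume = 385.0 × 0.2733 = 105.22 mL.
Additional alveolar pressure from trapping ≈ V_trapped / C = 105.22 / 47.531 = 2.214 cmH2O.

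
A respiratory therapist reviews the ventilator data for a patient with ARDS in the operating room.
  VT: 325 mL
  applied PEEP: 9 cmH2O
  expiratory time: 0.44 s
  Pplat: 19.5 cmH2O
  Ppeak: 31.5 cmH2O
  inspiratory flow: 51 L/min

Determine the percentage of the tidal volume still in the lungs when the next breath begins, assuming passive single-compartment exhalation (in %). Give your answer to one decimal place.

36.5

Flow: 51 L/min ÷ 60 = 0.85 L/s.
R = (PIP − Pplat)/V̇ = (31.5 − 19.5) / 0.85 = 12.0/0.85 = 14.118 cmH2O·s/L.
C = Vt/(Pplat − PEEP) = 325.0 / (19.5 − 9) = 325.0/10.5 = 30.952 mL/cmH2O.
τ = R × C = 14.118 × 0.03095 L/cmH2O = 0.437 s.
Fraction remaining at end-expiration = e^(−Te/τ) = e^(−0.44/0.437) = 0.3654 → 36.54%.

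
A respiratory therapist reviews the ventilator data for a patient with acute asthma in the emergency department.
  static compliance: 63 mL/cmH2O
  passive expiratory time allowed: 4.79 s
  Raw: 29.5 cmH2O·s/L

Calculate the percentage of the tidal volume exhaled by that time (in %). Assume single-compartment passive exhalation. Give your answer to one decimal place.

92.4

τ = R × C = 29.5 × 63 mL/cmH2O = 29.5 × 0.063 L/cmH2O = 1.859 s.
Passive exhalation: V(t)/V₀ = e^(−t/τ) = e^(−4.79/1.859) = 0.07603.
Fraction exhaled = 1 − 0.07603 = 0.924 → 92.4%.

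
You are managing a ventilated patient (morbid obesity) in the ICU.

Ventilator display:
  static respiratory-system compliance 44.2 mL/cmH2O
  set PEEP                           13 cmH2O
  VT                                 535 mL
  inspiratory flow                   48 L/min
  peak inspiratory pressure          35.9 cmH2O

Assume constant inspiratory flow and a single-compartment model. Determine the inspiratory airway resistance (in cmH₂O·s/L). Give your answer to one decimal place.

13.5

Flow: 48 L/min ÷ 60 = 0.8 L/s.
Equation of motion (constant flow): PIP = Vt/C + R·V̇ + PEEP.
R·V̇ = PIP − Vt/C − PEEP = 35.9 − 535/44.2 − 13 = 35.9 − 12.104 − 13 = 10.796 cmH2O.
R = 10.796 / 0.8 = 13.495 cmH2O·s/L.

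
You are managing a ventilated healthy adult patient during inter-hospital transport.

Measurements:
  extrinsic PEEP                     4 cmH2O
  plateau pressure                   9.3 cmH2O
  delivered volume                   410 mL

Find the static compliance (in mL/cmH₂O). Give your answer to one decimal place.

Cstat = Vt / (Pplat − PEEP) = 410 / (9.3 − 4) = 410 / 5.3 = 77.358 mL/cmH2O.

77.4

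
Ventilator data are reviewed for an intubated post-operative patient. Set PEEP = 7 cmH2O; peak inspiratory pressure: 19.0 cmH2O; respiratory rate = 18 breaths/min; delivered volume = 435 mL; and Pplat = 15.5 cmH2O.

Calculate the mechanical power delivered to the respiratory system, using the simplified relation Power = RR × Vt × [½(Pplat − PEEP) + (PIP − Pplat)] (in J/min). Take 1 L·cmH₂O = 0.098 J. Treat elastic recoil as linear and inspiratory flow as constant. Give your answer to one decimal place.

5.9

Per-breath work = Vt × [½(Pplat−PEEP) + (PIP−Pplat)] = 0.435 × [0.5×8.5 + 3.5] = 0.435 × 7.75 = 3.371 L·cmH2O.
Power = 18 × 3.371 = 60.678 L·cmH2O/min.
× 0.098 J/(L·cmH2O) → 5.946 J/min.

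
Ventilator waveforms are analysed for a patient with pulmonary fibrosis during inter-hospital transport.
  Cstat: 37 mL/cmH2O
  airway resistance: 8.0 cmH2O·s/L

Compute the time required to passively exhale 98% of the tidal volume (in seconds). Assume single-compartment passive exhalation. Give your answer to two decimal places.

1.16

τ = R × C = 8.0 × 37 mL/cmH2O = 8.0 × 0.037 L/cmH2O = 0.296 s.
Exhaled fraction f = 1 − e^(−t/τ) → t = −τ·ln(1 − f) = −0.296·ln(0.02) = 1.158 s.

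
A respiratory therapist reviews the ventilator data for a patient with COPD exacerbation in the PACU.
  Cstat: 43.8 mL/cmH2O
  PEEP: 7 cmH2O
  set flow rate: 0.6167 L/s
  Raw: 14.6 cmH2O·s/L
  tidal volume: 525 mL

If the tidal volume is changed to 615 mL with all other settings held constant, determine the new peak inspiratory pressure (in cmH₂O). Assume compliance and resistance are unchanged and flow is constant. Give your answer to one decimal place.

PIP = Vt/C + R·V̇ + PEEP (constant-flow equation of motion).
Only the elastic term changes: ΔPIP = ΔVt / C = (615 − 525) / 43.8 = 2.055 cmH2O.
Original PIP = 525/43.8 + 14.6×0.6167 + 7 = 27.99 cmH2O; new PIP = 27.99 + (2.055) = 30.045 cmH2O.

30.0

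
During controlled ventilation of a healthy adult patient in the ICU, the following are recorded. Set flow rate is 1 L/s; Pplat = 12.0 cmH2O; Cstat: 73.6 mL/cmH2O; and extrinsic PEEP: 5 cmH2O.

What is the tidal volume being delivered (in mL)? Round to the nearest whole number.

Vt = Cstat × (Pplat − PEEP) = 73.6 × (12.0 − 5) = 73.6 × 7.0 = 515.2 mL.

515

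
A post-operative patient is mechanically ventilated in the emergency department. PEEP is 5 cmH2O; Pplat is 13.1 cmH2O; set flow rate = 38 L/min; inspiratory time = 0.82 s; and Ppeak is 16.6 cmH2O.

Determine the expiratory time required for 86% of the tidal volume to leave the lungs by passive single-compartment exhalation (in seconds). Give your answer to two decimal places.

0.70

Flow: 38 L/min ÷ 60 = 0.6333 L/s.
Vt = flow × Ti = 0.6333 L/s × 0.82 s × 1000 mL/L = 519.31 mL.
R = (PIP − Pplat)/V̇ = (16.6 − 13.1) / 0.6333 = 3.5/0.6333 = 5.527 cmH2O·s/L.
C = Vt/(Pplat − PEEP) = 519.31 / (13.1 − 5) = 519.31/8.1 = 64.112 mL/cmH2O.
τ = R × C = 5.527 × 0.06411 L/cmH2O = 0.3543 s.
t = −τ·ln(1 − 0.86) = −0.3543·ln(0.14) = 0.6966 s.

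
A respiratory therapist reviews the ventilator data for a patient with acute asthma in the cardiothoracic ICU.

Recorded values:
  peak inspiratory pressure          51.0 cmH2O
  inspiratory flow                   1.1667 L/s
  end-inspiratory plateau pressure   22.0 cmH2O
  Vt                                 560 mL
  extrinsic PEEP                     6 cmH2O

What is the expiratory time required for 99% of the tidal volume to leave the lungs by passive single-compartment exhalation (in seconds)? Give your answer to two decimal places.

4.01

R = (PIP − Pplat)/V̇ = (51.0 − 22.0) / 1.1667 = 29.0/1.1667 = 24.856 cmH2O·s/L.
C = Vt/(Pplat − PEEP) = 560.0 / (22.0 − 6) = 560.0/16.0 = 35.0 mL/cmH2O.
τ = R × C = 24.856 × 0.035 L/cmH2O = 0.87 s.
t = −τ·ln(1 − 0.99) = −0.87·ln(0.01) = 4.006 s.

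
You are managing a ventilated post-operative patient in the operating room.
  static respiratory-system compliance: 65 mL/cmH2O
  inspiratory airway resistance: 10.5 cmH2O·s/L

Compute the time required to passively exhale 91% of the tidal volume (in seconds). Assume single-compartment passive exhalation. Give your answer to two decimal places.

1.64

τ = R × C = 10.5 × 65 mL/cmH2O = 10.5 × 0.065 L/cmH2O = 0.6825 s.
Exhaled fraction f = 1 − e^(−t/τ) → t = −τ·ln(1 − f) = −0.6825·ln(0.09) = 1.643 s.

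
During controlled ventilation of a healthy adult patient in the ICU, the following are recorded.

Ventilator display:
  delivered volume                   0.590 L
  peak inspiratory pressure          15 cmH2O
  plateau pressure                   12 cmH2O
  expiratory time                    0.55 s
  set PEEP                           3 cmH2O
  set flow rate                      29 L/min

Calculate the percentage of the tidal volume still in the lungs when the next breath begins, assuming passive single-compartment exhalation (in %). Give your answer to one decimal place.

Flow: 29 L/min ÷ 60 = 0.4833 L/s.
R = (PIP − Pplat)/V̇ = (15 − 12) / 0.4833 = 3.0/0.4833 = 6.207 cmH2O·s/L.
C = Vt/(Pplat − PEEP) = 590.0 / (12 − 3) = 590.0/9.0 = 65.556 mL/cmH2O.
τ = R × C = 6.207 × 0.06556 L/cmH2O = 0.4069 s.
Fraction remaining at end-expiration = e^(−Te/τ) = e^(−0.55/0.4069) = 0.2588 → 25.88%.

25.9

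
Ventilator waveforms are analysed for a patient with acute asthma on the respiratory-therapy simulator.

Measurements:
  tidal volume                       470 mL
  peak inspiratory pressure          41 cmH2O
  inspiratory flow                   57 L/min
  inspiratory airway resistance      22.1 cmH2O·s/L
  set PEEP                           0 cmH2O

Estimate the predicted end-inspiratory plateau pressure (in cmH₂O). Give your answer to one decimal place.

Flow: 57 L/min ÷ 60 = 0.95 L/s.
Pplat = PIP − Raw × flow = 41 − 22.1 × 0.95 = 41 − 20.995 = 20.005 cmH2O.

20.0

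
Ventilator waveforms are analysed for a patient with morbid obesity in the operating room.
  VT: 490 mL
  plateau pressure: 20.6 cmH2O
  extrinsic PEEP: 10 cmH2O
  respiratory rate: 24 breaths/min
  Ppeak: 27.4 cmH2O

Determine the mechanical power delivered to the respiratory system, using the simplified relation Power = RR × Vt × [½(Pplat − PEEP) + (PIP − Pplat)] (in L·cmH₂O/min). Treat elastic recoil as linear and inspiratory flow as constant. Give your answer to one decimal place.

Per-breath work = Vt × [½(Pplat−PEEP) + (PIP−Pplat)] = 0.490 × [0.5×10.6 + 6.8] = 0.490 × 12.1 = 5.929 L·cmH2O.
Power = 24 × 5.929 = 142.3 L·cmH2O/min.

142.3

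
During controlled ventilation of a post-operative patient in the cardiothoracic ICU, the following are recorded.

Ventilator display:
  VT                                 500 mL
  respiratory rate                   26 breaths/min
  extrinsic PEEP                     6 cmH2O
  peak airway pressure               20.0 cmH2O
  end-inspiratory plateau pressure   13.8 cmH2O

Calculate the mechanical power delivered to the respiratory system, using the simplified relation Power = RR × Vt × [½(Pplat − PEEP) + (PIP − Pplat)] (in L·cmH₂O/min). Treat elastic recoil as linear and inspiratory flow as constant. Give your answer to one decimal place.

131.3

Per-breath work = Vt × [½(Pplat−PEEP) + (PIP−Pplat)] = 0.500 × [0.5×7.8 + 6.2] = 0.500 × 10.1 = 5.05 L·cmH2O.
Power = 26 × 5.05 = 131.3 L·cmH2O/min.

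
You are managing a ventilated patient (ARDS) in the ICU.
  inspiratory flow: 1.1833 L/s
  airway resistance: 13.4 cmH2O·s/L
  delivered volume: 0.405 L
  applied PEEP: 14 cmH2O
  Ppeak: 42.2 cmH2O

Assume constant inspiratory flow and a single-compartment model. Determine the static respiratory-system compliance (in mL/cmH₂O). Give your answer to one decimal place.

32.8

Equation of motion (constant flow): PIP = Vt/C + R·V̇ + PEEP.
Vt/C = PIP − R·V̇ − PEEP = 42.2 − 13.4×1.1833 − 14 = 42.2 − 15.856 − 14 = 12.344 cmH2O.
C = Vt / 12.344 = 405 / 12.344 = 32.809 mL/cmH2O.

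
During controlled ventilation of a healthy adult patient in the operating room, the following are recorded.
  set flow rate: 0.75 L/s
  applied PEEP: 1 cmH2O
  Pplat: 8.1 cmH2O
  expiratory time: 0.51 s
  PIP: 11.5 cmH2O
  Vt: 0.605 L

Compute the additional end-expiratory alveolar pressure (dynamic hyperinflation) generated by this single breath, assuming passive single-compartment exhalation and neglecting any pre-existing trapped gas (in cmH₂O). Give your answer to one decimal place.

R = (PIP − Pplat)/V̇ = (11.5 − 8.1) / 0.75 = 3.4/0.75 = 4.533 cmH2O·s/L.
C = Vt/(Pplat − PEEP) = 605.0 / (8.1 − 1) = 605.0/7.1 = 85.211 mL/cmH2O.
τ = R × C = 4.533 × 0.08521 L/cmH2O = 0.3863 s.
Fraction remaining = e^(−Te/τ) = e^(−0.51/0.3863) = 0.2671; trapped volume = 605.0 × 0.2671 = 161.6 mL.
Additional alveolar pressure from trapping ≈ V_trapped / C = 161.6 / 85.211 = 1.896 cmH2O.

1.9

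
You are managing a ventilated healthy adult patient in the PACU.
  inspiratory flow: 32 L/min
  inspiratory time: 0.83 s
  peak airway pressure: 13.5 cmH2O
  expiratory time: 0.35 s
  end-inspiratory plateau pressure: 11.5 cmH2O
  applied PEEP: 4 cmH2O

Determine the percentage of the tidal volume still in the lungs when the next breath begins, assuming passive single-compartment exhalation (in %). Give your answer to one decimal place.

Flow: 32 L/min ÷ 60 = 0.5333 L/s.
Vt = flow × Ti = 0.5333 L/s × 0.83 s × 1000 mL/L = 442.64 mL.
R = (PIP − Pplat)/V̇ = (13.5 − 11.5) / 0.5333 = 2.0/0.5333 = 3.75 cmH2O·s/L.
C = Vt/(Pplat − PEEP) = 442.64 / (11.5 − 4) = 442.64/7.5 = 59.019 mL/cmH2O.
τ = R × C = 3.75 × 0.05902 L/cmH2O = 0.2213 s.
Fraction remaining at end-expiration = e^(−Te/τ) = e^(−0.35/0.2213) = 0.2057 → 20.57%.

20.6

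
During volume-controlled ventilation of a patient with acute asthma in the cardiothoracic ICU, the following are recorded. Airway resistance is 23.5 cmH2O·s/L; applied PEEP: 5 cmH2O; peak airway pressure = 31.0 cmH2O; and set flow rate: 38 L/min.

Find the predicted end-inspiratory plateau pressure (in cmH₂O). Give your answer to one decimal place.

16.1

Flow: 38 L/min ÷ 60 = 0.6333 L/s.
Pplat = PIP − Raw × flow = 31.0 − 23.5 × 0.6333 = 31.0 − 14.883 = 16.117 cmH2O.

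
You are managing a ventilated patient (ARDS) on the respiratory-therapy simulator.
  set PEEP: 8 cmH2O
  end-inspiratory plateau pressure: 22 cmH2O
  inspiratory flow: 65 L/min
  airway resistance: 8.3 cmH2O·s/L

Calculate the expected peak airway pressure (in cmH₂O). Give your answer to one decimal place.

31.0

Flow: 65 L/min ÷ 60 = 1.0833 L/s.
PIP = Pplat + Raw × flow = 22 + 8.3 × 1.0833 = 22 + 8.991 = 30.991 cmH2O.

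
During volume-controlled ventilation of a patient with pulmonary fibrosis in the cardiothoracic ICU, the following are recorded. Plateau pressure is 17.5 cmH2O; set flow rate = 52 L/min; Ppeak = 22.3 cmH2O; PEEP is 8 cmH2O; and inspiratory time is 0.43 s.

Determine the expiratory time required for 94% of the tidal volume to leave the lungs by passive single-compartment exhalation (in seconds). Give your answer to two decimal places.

Flow: 52 L/min ÷ 60 = 0.8667 L/s.
Vt = flow × Ti = 0.8667 L/s × 0.43 s × 1000 mL/L = 372.68 mL.
R = (PIP − Pplat)/V̇ = (22.3 − 17.5) / 0.8667 = 4.8/0.8667 = 5.538 cmH2O·s/L.
C = Vt/(Pplat − PEEP) = 372.68 / (17.5 − 8) = 372.68/9.5 = 39.229 mL/cmH2O.
τ = R × C = 5.538 × 0.03923 L/cmH2O = 0.2173 s.
t = −τ·ln(1 − 0.94) = −0.2173·ln(0.06) = 0.6114 s.

0.61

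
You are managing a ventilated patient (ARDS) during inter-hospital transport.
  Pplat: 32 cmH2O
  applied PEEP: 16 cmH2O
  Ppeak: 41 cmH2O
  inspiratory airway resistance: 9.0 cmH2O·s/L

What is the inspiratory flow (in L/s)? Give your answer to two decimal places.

1.00

flow = (PIP − Pplat) / Raw = 9.0 / 9.0 = 1.0 L/s.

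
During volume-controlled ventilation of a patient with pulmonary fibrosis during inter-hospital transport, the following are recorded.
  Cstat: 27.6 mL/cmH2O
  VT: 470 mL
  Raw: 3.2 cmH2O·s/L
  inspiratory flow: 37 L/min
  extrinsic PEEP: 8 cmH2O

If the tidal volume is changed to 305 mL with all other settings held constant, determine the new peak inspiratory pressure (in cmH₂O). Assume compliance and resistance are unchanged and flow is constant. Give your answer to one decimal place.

Flow: 37 L/min ÷ 60 = 0.6167 L/s.
PIP = Vt/C + R·V̇ + PEEP (constant-flow equation of motion).
Only the elastic term changes: ΔPIP = ΔVt / C = (305 − 470) / 27.6 = -5.978 cmH2O.
Original PIP = 470/27.6 + 3.2×0.6167 + 8 = 27.002 cmH2O; new PIP = 27.002 + (-5.978) = 21.024 cmH2O.

21.0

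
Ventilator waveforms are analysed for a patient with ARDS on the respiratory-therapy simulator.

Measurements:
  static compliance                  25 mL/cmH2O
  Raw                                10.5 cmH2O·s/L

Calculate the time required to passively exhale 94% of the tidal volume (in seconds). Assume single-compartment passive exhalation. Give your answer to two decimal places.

τ = R × C = 10.5 × 25 mL/cmH2O = 10.5 × 0.025 L/cmH2O = 0.2625 s.
Exhaled fraction f = 1 − e^(−t/τ) → t = −τ·ln(1 − f) = −0.2625·ln(0.06) = 0.7385 s.

0.74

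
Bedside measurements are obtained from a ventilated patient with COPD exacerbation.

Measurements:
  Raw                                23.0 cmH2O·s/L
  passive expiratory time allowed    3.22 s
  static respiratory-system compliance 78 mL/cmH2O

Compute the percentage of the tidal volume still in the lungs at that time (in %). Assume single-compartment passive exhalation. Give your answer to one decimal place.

16.6

τ = R × C = 23.0 × 78 mL/cmH2O = 23.0 × 0.078 L/cmH2O = 1.794 s.
Passive exhalation: V(t)/V₀ = e^(−t/τ) = e^(−3.22/1.794) = 0.1661.
Fraction remaining = 0.1661 → 16.61%.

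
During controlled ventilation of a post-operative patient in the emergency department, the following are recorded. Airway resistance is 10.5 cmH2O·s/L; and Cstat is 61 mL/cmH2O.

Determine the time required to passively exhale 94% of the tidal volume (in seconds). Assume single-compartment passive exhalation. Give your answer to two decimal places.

τ = R × C = 10.5 × 61 mL/cmH2O = 10.5 × 0.061 L/cmH2O = 0.6405 s.
Exhaled fraction f = 1 − e^(−t/τ) → t = −τ·ln(1 − f) = −0.6405·ln(0.06) = 1.802 s.

1.80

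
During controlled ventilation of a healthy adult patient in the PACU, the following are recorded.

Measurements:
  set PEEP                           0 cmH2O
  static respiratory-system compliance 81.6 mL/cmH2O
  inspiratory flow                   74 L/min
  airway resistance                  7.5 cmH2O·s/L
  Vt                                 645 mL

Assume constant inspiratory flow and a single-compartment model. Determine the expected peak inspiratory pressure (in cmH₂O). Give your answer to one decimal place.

17.2

Flow: 74 L/min ÷ 60 = 1.2333 L/s.
Equation of motion (constant flow): PIP = Vt/C + R·V̇ + PEEP.
PIP = 645/81.6 + 7.5×1.2333 + 0 = 7.904 + 9.25 + 0 = 17.154 cmH2O.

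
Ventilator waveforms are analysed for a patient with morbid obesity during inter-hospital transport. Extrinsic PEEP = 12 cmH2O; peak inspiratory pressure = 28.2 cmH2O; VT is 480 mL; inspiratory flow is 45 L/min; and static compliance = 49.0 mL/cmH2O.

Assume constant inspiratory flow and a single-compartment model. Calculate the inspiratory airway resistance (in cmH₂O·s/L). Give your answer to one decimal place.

Flow: 45 L/min ÷ 60 = 0.75 L/s.
Equation of motion (constant flow): PIP = Vt/C + R·V̇ + PEEP.
R·V̇ = PIP − Vt/C − PEEP = 28.2 − 480/49.0 − 12 = 28.2 − 9.796 − 12 = 6.404 cmH2O.
R = 6.404 / 0.75 = 8.539 cmH2O·s/L.

8.5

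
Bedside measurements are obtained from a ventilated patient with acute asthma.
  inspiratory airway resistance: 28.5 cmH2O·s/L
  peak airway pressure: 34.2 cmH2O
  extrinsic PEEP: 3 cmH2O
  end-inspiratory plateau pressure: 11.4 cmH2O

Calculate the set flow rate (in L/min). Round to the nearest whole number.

flow = (PIP − Pplat) / Raw = (34.2 − 11.4) / 28.5 = 0.8 L/s × 60 = 48.0 L/min.

48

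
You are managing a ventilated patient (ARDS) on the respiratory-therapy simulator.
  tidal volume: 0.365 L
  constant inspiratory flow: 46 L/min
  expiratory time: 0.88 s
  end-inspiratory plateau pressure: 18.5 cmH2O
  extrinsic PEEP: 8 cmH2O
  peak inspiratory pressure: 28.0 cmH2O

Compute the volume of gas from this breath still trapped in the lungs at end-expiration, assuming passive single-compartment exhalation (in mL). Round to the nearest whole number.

47

Flow: 46 L/min ÷ 60 = 0.7667 L/s.
R = (PIP − Pplat)/V̇ = (28.0 − 18.5) / 0.7667 = 9.5/0.7667 = 12.391 cmH2O·s/L.
C = Vt/(Pplat − PEEP) = 365.0 / (18.5 − 8) = 365.0/10.5 = 34.762 mL/cmH2O.
τ = R × C = 12.391 × 0.03476 L/cmH2O = 0.4307 s.
Fraction remaining = e^(−Te/τ) = e^(−0.88/0.4307) = 0.1296.
Trapped volume = 365.0 × 0.1296 = 47.304 mL.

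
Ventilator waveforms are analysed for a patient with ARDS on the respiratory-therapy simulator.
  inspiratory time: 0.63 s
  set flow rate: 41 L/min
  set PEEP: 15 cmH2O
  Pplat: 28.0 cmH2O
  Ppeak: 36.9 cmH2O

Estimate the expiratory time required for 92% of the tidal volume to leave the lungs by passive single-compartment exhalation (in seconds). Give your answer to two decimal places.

Flow: 41 L/min ÷ 60 = 0.6833 L/s.
Vt = flow × Ti = 0.6833 L/s × 0.63 s × 1000 mL/L = 430.48 mL.
R = (PIP − Pplat)/V̇ = (36.9 − 28.0) / 0.6833 = 8.9/0.6833 = 13.025 cmH2O·s/L.
C = Vt/(Pplat − PEEP) = 430.48 / (28.0 − 15) = 430.48/13.0 = 33.114 mL/cmH2O.
τ = R × C = 13.025 × 0.03311 L/cmH2O = 0.4313 s.
t = −τ·ln(1 − 0.92) = −0.4313·ln(0.08) = 1.089 s.

1.09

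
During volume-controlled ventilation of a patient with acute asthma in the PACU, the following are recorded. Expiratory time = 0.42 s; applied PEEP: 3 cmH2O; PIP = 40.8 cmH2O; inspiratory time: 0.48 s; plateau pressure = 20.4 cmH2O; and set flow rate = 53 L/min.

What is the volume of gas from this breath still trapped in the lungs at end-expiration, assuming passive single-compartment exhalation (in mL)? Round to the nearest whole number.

Flow: 53 L/min ÷ 60 = 0.8833 L/s.
Vt = flow × Ti = 0.8833 L/s × 0.48 s × 1000 mL/L = 423.98 mL.
R = (PIP − Pplat)/V̇ = (40.8 − 20.4) / 0.8833 = 20.4/0.8833 = 23.095 cmH2O·s/L.
C = Vt/(Pplat − PEEP) = 423.98 / (20.4 − 3) = 423.98/17.4 = 24.367 mL/cmH2O.
τ = R × C = 23.095 × 0.02437 L/cmH2O = 0.5628 s.
Fraction remaining = e^(−Te/τ) = e^(−0.42/0.5628) = 0.4741.
Trapped volume = 423.98 × 0.4741 = 201.01 mL.

201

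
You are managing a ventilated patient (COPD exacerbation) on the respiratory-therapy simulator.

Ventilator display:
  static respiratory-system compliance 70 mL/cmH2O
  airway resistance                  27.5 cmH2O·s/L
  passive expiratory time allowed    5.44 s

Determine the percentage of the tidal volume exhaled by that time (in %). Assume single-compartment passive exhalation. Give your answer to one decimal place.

τ = R × C = 27.5 × 70 mL/cmH2O = 27.5 × 0.070 L/cmH2O = 1.925 s.
Passive exhalation: V(t)/V₀ = e^(−t/τ) = e^(−5.44/1.925) = 0.05925.
Fraction exhaled = 1 − 0.05925 = 0.9408 → 94.08%.

94.1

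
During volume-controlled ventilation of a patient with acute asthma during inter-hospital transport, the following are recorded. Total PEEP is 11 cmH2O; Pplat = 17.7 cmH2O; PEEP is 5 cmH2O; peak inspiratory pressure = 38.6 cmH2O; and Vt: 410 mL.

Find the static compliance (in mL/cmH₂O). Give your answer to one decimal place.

61.2

End-expiratory occlusion gives total PEEP = 11 cmH2O (intrinsic PEEP = 11 − 5 = 6). Use total PEEP for the elastic gradient.
Cstat = Vt / (Pplat − PEEPtotal) = 410 / (17.7 − 11) = 410 / 6.7 = 61.194 mL/cmH2O.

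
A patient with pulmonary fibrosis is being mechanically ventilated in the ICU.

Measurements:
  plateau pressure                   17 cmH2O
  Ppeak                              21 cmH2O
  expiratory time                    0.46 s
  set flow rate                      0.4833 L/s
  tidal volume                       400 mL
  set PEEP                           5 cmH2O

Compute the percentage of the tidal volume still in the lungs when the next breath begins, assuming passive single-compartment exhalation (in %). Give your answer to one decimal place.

18.9

R = (PIP − Pplat)/V̇ = (21 − 17) / 0.4833 = 4.0/0.4833 = 8.276 cmH2O·s/L.
C = Vt/(Pplat − PEEP) = 400.0 / (17 − 5) = 400.0/12.0 = 33.333 mL/cmH2O.
τ = R × C = 8.276 × 0.03333 L/cmH2O = 0.2758 s.
Fraction remaining at end-expiration = e^(−Te/τ) = e^(−0.46/0.2758) = 0.1886 → 18.86%.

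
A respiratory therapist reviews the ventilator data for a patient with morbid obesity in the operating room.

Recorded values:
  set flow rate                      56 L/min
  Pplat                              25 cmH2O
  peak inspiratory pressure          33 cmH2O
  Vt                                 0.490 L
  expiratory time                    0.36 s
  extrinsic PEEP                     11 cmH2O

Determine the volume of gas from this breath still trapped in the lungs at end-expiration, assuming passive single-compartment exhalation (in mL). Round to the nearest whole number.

148

Flow: 56 L/min ÷ 60 = 0.9333 L/s.
R = (PIP − Pplat)/V̇ = (33 − 25) / 0.9333 = 8.0/0.9333 = 8.572 cmH2O·s/L.
C = Vt/(Pplat − PEEP) = 490.0 / (25 − 11) = 490.0/14.0 = 35.0 mL/cmH2O.
τ = R × C = 8.572 × 0.035 L/cmH2O = 0.3 s.
Fraction remaining = e^(−Te/τ) = e^(−0.36/0.3) = 0.3012.
Trapped volume = 490.0 × 0.3012 = 147.59 mL.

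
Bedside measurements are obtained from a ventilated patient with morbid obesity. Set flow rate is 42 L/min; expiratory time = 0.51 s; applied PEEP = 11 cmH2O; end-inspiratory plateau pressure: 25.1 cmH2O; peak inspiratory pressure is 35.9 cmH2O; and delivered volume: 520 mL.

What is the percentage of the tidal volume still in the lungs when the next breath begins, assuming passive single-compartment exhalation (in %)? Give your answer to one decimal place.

Flow: 42 L/min ÷ 60 = 0.7 L/s.
R = (PIP − Pplat)/V̇ = (35.9 − 25.1) / 0.7 = 10.8/0.7 = 15.429 cmH2O·s/L.
C = Vt/(Pplat − PEEP) = 520.0 / (25.1 − 11) = 520.0/14.1 = 36.879 mL/cmH2O.
τ = R × C = 15.429 × 0.03688 L/cmH2O = 0.569 s.
Fraction remaining at end-expiration = e^(−Te/τ) = e^(−0.51/0.569) = 0.4081 → 40.81%.

40.8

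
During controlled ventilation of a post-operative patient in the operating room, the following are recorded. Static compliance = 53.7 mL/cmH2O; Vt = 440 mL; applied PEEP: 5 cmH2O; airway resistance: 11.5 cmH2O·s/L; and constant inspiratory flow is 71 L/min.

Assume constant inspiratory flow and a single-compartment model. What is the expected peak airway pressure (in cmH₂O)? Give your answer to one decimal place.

26.8

Flow: 71 L/min ÷ 60 = 1.1833 L/s.
Equation of motion (constant flow): PIP = Vt/C + R·V̇ + PEEP.
PIP = 440/53.7 + 11.5×1.1833 + 5 = 8.194 + 13.608 + 5 = 26.802 cmH2O.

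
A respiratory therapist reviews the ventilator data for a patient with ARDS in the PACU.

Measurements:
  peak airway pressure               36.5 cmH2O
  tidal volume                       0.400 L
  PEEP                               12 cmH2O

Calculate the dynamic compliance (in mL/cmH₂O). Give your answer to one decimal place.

Dynamic compliance = Vt / (PIP − PEEP) = 400 / (36.5 − 12) = 400 / 24.5 = 16.327 mL/cmH2O.

16.3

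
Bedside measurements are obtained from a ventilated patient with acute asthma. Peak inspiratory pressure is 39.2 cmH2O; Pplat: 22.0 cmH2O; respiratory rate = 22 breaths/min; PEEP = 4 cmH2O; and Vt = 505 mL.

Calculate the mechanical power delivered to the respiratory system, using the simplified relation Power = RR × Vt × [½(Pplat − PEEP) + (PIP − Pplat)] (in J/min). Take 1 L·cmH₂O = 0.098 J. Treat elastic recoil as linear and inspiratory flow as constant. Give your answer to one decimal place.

28.5

Per-breath work = Vt × [½(Pplat−PEEP) + (PIP−Pplat)] = 0.505 × [0.5×18.0 + 17.2] = 0.505 × 26.2 = 13.231 L·cmH2O.
Power = 22 × 13.231 = 291.08 L·cmH2O/min.
× 0.098 J/(L·cmH2O) → 28.526 J/min.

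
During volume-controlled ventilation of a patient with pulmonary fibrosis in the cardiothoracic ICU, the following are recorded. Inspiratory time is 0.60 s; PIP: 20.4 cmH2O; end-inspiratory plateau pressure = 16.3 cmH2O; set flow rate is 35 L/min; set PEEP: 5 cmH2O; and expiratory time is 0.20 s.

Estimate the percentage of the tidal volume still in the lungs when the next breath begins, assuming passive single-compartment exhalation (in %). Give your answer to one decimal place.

39.9

Flow: 35 L/min ÷ 60 = 0.5833 L/s.
Vt = flow × Ti = 0.5833 L/s × 0.60 s × 1000 mL/L = 349.98 mL.
R = (PIP − Pplat)/V̇ = (20.4 − 16.3) / 0.5833 = 4.1/0.5833 = 7.029 cmH2O·s/L.
C = Vt/(Pplat − PEEP) = 349.98 / (16.3 − 5) = 349.98/11.3 = 30.972 mL/cmH2O.
τ = R × C = 7.029 × 0.03097 L/cmH2O = 0.2177 s.
Fraction remaining at end-expiration = e^(−Te/τ) = e^(−0.20/0.2177) = 0.399 → 39.9%.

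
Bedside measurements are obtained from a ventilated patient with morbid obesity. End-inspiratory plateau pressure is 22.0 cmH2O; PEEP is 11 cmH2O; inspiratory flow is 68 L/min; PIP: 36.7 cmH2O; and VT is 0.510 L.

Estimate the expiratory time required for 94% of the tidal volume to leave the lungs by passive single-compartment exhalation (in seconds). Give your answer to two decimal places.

Flow: 68 L/min ÷ 60 = 1.1333 L/s.
R = (PIP − Pplat)/V̇ = (36.7 − 22.0) / 1.1333 = 14.7/1.1333 = 12.971 cmH2O·s/L.
C = Vt/(Pplat − PEEP) = 510.0 / (22.0 − 11) = 510.0/11.0 = 46.364 mL/cmH2O.
τ = R × C = 12.971 × 0.04636 L/cmH2O = 0.6013 s.
t = −τ·ln(1 − 0.94) = −0.6013·ln(0.06) = 1.692 s.

1.69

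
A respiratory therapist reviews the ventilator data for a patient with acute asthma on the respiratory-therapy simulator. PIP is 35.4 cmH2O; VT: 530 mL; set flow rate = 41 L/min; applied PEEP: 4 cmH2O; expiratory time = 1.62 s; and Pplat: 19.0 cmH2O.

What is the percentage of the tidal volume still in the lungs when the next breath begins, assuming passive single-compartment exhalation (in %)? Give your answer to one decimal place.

Flow: 41 L/min ÷ 60 = 0.6833 L/s.
R = (PIP − Pplat)/V̇ = (35.4 − 19.0) / 0.6833 = 16.4/0.6833 = 24.001 cmH2O·s/L.
C = Vt/(Pplat − PEEP) = 530.0 / (19.0 − 4) = 530.0/15.0 = 35.333 mL/cmH2O.
τ = R × C = 24.001 × 0.03533 L/cmH2O = 0.848 s.
Fraction remaining at end-expiration = e^(−Te/τ) = e^(−1.62/0.848) = 0.148 → 14.8%.

14.8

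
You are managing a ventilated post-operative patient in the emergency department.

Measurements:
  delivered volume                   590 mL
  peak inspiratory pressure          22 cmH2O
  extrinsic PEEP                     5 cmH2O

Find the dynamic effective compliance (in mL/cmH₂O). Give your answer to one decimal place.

34.7

Dynamic compliance = Vt / (PIP − PEEP) = 590 / (22 − 5) = 590 / 17.0 = 34.706 mL/cmH2O.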